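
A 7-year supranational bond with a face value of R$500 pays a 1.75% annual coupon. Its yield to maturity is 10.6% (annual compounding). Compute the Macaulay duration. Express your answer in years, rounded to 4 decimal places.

6.5082 years

Periodic yield y = 0.106. Discount each cash flow and weight by its year:
  t   CF        PV=CF/(1+0.106)^t    t·PV
  1         8.75         7.9114         7.9114
  2         8.75         7.1532        14.3063
  3         8.75         6.4676        19.4028
  4         8.75         5.8477        23.3909
  5         8.75         5.2873        26.4364
  6         8.75         4.7805        28.6833
  7       508.75       251.3151     1,759.2055
  Σ                    288.7628     1,879.3366
Price P = Σ PV = 288.7628.
Macaulay duration = Σ(t·PV) / P = 1,879.3366 / 288.7628 = 6.50824 years.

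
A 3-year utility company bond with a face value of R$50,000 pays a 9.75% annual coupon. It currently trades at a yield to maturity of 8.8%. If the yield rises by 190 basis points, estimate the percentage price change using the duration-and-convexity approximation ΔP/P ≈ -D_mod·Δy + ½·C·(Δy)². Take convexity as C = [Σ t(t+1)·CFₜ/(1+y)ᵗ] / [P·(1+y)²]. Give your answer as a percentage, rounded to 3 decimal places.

-4.631%

With y = 0.088:
  t   CF        PV=CF/(1+0.088)^t    t·PV        t(t+1)·PV
  1     4,875.00     4,480.6985     4,480.6985       8,961.3971
  2     4,875.00     4,118.2891     8,236.5782      24,709.7345
  3    54,875.00    42,607.6761   127,823.0282     511,292.1126
  Σ                 51,206.6637   140,540.3049     544,963.2442
P = 51,206.6637; D_Mac = 2.74457 yrs; D_mod = 2.52258 yrs; C = 8.99048.
Duration effect: -2.52258 × (+0.019) = -0.047929
Convexity effect: 0.5 × 8.99048 × (0.019)² = +0.0016228
ΔP/P ≈ -0.047929 + 0.0016228 = -0.046306 = -4.6306%.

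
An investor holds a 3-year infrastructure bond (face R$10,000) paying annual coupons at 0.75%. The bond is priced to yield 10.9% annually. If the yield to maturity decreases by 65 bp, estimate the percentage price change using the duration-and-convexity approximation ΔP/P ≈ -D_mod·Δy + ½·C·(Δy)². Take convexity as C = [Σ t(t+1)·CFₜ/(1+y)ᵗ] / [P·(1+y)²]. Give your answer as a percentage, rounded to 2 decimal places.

With y = 0.109:
  t   CF        PV=CF/(1+0.109)^t    t·PV        t(t+1)·PV
  1        75.00        67.6285        67.6285         135.2570
  2        75.00        60.9815       121.9630         365.8891
  3    10,075.00     7,386.6992    22,160.0977      88,640.3909
  Σ                  7,515.3092    22,349.6892      89,141.5369
P = 7,515.3092; D_Mac = 2.97389 yrs; D_mod = 2.68159 yrs; C = 9.64429.
Duration effect: -2.68159 × (-0.0065) = +0.017430
Convexity effect: 0.5 × 9.64429 × (-0.0065)² = +0.0002037
ΔP/P ≈ +0.017430 + 0.0002037 = +0.017634 = +1.7634%.

+1.76%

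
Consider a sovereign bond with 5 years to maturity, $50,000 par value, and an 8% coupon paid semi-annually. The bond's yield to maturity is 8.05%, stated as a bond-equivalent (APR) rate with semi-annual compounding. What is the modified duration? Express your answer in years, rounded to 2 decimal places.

4.05 years

Periodic yield y = 0.04025. First find Macaulay duration:
  t   CF        PV=CF/(1+0.04025)^t    t·PV
  1     2,000.00     1,922.6148     1,922.6148
  2     2,000.00     1,848.2238     3,696.4475
  3     2,000.00     1,776.7111     5,330.1334
  4     2,000.00     1,707.9655     6,831.8621
  5     2,000.00     1,641.8799     8,209.3993
  6     2,000.00     1,578.3512     9,470.1073
  7     2,000.00     1,517.2807    10,620.9647
  8     2,000.00     1,458.5731    11,668.5848
  9     2,000.00     1,402.1371    12,619.2337
  10   52,000.00    35,045.0028   350,450.0280
  Σ                 49,898.7399   420,819.3754
P = 49,898.7399; Macaulay duration = 420,819.3754 / 49,898.7399 = 8.43347 half-year periods = 4.21673 years.
Modified duration = D_Mac / (1 + y) = 4.21673 / 1.04025 = 4.05358 years.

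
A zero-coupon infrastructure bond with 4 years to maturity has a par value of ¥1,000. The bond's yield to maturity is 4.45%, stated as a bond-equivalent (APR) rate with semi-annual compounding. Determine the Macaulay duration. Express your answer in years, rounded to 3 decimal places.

4.000 years

A zero-coupon bond has a single cash flow at maturity, so its Macaulay duration equals its maturity: 4 years.
(Equivalently: 8 semi-annual periods ÷ 2 = 4 years.)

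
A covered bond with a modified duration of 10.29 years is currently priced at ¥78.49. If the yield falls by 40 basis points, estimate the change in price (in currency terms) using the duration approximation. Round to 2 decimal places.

+¥3.23

Duration approximation: ΔP/P ≈ -D_mod · Δy = -10.29 × (-0.004) = +0.041160.
ΔP ≈ 78.49 × (+0.041160) = +3.2306484.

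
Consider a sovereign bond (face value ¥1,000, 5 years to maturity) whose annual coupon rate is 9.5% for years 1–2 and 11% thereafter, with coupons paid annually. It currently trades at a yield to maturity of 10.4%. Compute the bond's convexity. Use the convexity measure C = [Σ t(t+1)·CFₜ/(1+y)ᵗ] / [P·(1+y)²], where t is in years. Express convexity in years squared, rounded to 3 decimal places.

19.269

With y = 0.104:
  t   CF        PV=CF/(1+0.104)^t    t·PV        t(t+1)·PV
  1        95.00        86.0507        86.0507         172.1014
  2        95.00        77.9445       155.8890         467.6670
  3       110.00        81.7496       245.2487         980.9948
  4       110.00        74.0485       296.1941       1,480.9704
  5     1,110.00       676.8269     3,384.1345      20,304.8070
  Σ                    996.6202     4,167.5170      23,406.5407
P = 996.6202.
Convexity = Σ t(t+1)·PV / [P·(1+y)²] = 23,406.5407 / (996.6202 × 1.218816) = 19.26945.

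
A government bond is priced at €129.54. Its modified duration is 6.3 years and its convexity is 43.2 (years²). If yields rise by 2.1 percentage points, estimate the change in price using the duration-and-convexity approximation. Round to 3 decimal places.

Duration effect: -D_mod·Δy = -6.3 × (+0.021) = -0.132300
Convexity effect: ½·C·(Δy)² = 0.5 × 43.2 × (0.021)² = +0.0095256
ΔP/P ≈ -0.132300 + 0.0095256 = -0.1227744
ΔP ≈ 129.54 × (-0.1227744) = -15.904195776.

-€15.904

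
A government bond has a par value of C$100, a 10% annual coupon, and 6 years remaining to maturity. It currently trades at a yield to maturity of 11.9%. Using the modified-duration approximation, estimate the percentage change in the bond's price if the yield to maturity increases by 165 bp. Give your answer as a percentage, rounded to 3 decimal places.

-6.983%

Periodic yield y = 0.119. Modified duration first:
  t   CF        PV=CF/(1+0.119)^t    t·PV
  1        10.00         8.9366         8.9366
  2        10.00         7.9862        15.9724
  3        10.00         7.1369        21.4107
  4        10.00         6.3779        25.5117
  5        10.00         5.6997        28.4983
  6       110.00        56.0289       336.1735
  Σ                     92.1662       436.5032
P = 92.1662; D_Mac = 4.73605 yrs; D_mod = 4.73605/(1+0.119) = 4.23239 yrs.
ΔP/P ≈ -D_mod · Δy = -4.23239 × (+0.0165) = -0.069834 = -6.9834%.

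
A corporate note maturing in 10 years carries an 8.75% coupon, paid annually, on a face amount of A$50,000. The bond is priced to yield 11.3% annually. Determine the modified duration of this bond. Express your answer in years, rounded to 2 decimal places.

6.10 years

Periodic yield y = 0.113. First find Macaulay duration:
  t   CF        PV=CF/(1+0.113)^t    t·PV
  1     4,375.00     3,930.8176     3,930.8176
  2     4,375.00     3,531.7319     7,063.4638
  3     4,375.00     3,173.1643     9,519.4930
  4     4,375.00     2,851.0012    11,404.0048
  5     4,375.00     2,561.5465    12,807.7323
  6     4,375.00     2,301.4793    13,808.8757
  7     4,375.00     2,067.8161    14,474.7125
  8     4,375.00     1,857.8761    14,863.0086
  9     4,375.00     1,669.2507    15,023.2567
  10   54,375.00    18,640.0738   186,400.7376
  Σ                 42,584.7574   289,296.1027
P = 42,584.7574; Macaulay duration = 289,296.1027 / 42,584.7574 = 6.79342 years.
Modified duration = D_Mac / (1 + y) = 6.79342 / 1.113 = 6.10370 years.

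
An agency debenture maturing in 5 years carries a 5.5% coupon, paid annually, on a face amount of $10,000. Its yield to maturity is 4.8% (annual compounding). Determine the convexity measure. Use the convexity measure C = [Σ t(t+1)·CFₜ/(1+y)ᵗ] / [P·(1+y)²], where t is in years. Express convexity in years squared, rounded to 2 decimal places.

23.79

With y = 0.048:
  t   CF        PV=CF/(1+0.048)^t    t·PV        t(t+1)·PV
  1       550.00       524.8092       524.8092       1,049.6183
  2       550.00       500.7721     1,001.5442       3,004.6326
  3       550.00       477.8360     1,433.5079       5,734.0317
  4       550.00       455.9504     1,823.8014       9,119.0071
  5    10,550.00     8,345.3786    41,726.8932     250,361.3595
  Σ                 10,304.7462    46,510.5559     269,268.6492
P = 10,304.7462.
Convexity = Σ t(t+1)·PV / [P·(1+y)²] = 269,268.6492 / (10,304.7462 × 1.098304) = 23.79172.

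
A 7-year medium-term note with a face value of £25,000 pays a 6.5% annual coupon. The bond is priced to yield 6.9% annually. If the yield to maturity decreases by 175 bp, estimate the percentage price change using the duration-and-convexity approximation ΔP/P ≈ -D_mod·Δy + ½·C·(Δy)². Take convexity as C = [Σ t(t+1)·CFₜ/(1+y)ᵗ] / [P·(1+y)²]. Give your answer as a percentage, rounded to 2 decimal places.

With y = 0.069:
  t   CF        PV=CF/(1+0.069)^t    t·PV        t(t+1)·PV
  1     1,625.00     1,520.1123     1,520.1123       3,040.2245
  2     1,625.00     1,421.9946     2,843.9893       8,531.9678
  3     1,625.00     1,330.2101     3,990.6304      15,962.5215
  4     1,625.00     1,244.3500     4,977.3999      24,886.9996
  5     1,625.00     1,164.0318     5,820.1589      34,920.9535
  6     1,625.00     1,088.8978     6,533.3870      45,733.7090
  7    26,625.00    16,689.5905   116,827.1333     934,617.0661
  Σ                 24,459.1871   142,512.8110   1,067,693.4421
P = 24,459.1871; D_Mac = 5.82656 yrs; D_mod = 5.45047 yrs; C = 38.19875.
Duration effect: -5.45047 × (-0.0175) = +0.095383
Convexity effect: 0.5 × 38.19875 × (-0.0175)² = +0.0058492
ΔP/P ≈ +0.095383 + 0.0058492 = +0.101232 = +10.1232%.

+10.12%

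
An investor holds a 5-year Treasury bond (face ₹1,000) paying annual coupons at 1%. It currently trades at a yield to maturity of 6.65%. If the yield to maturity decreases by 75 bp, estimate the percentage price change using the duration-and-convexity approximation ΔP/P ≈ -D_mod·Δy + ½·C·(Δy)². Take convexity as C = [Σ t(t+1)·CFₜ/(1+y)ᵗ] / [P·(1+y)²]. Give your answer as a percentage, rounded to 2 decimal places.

With y = 0.0665:
  t   CF        PV=CF/(1+0.0665)^t    t·PV        t(t+1)·PV
  1        10.00         9.3765         9.3765          18.7529
  2        10.00         8.7918        17.5836          52.7509
  3        10.00         8.2436        24.7308          98.9233
  4        10.00         7.7296        30.9184         154.5918
  5     1,010.00       732.0101     3,660.0505      21,960.3031
  Σ                    766.1516     3,742.6598      22,285.3220
P = 766.1516; D_Mac = 4.88501 yrs; D_mod = 4.58041 yrs; C = 25.57305.
Duration effect: -4.58041 × (-0.0075) = +0.034353
Convexity effect: 0.5 × 25.57305 × (-0.0075)² = +0.0007192
ΔP/P ≈ +0.034353 + 0.0007192 = +0.035072 = +3.5072%.

+3.51%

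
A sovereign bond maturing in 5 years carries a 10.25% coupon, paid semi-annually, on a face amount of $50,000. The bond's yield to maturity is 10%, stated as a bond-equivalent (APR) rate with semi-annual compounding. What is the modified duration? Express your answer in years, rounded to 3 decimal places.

Periodic yield y = 0.05. First find Macaulay duration:
  t   CF        PV=CF/(1+0.05)^t    t·PV
  1     2,562.50     2,440.4762     2,440.4762
  2     2,562.50     2,324.2630     4,648.5261
  3     2,562.50     2,213.5838     6,640.7515
  4     2,562.50     2,108.1751     8,432.7004
  5     2,562.50     2,007.7858    10,038.9290
  6     2,562.50     1,912.1770    11,473.0617
  7     2,562.50     1,821.1209    12,747.8464
  8     2,562.50     1,734.4009    13,875.2069
  9     2,562.50     1,651.8103    14,866.2931
  10   52,562.50    32,268.8154   322,688.1539
  Σ                 50,482.6084   407,851.9452
P = 50,482.6084; Macaulay duration = 407,851.9452 / 50,482.6084 = 8.07906 half-year periods = 4.03953 years.
Modified duration = D_Mac / (1 + y) = 4.03953 / 1.05 = 3.84717 years.

3.847 years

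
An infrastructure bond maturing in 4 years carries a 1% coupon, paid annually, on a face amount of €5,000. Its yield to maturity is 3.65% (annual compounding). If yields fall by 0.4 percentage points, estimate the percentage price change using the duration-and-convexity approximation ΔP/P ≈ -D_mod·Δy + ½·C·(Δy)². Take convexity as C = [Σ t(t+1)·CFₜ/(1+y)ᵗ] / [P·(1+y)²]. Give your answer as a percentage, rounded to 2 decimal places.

With y = 0.0365:
  t   CF        PV=CF/(1+0.0365)^t    t·PV        t(t+1)·PV
  1        50.00        48.2393        48.2393          96.4785
  2        50.00        46.5405        93.0811         279.2432
  3        50.00        44.9016       134.7049         538.8195
  4     5,050.00     4,375.3636    17,501.4545      87,507.2726
  Σ                  4,515.0451    17,777.4797      88,421.8139
P = 4,515.0451; D_Mac = 3.93739 yrs; D_mod = 3.79873 yrs; C = 18.22883.
Duration effect: -3.79873 × (-0.004) = +0.015195
Convexity effect: 0.5 × 18.22883 × (-0.004)² = +0.0001458
ΔP/P ≈ +0.015195 + 0.0001458 = +0.015341 = +1.5341%.

+1.53%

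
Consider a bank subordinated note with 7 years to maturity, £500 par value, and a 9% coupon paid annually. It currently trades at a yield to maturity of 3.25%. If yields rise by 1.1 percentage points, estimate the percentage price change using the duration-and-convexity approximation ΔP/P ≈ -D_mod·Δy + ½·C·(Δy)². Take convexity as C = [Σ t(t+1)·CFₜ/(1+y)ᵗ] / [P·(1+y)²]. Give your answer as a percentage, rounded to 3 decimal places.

-5.851%

With y = 0.0325:
  t   CF        PV=CF/(1+0.0325)^t    t·PV        t(t+1)·PV
  1        45.00        43.5835        43.5835          87.1671
  2        45.00        42.2117        84.4233         253.2699
  3        45.00        40.8830       122.6489         490.5955
  4        45.00        39.5961       158.3843         791.9217
  5        45.00        38.3497       191.7486       1,150.4916
  6        45.00        37.1426       222.8555       1,559.9887
  7       545.00       435.6785     3,049.7492      24,397.9933
  Σ                    677.4450     3,873.3934      28,731.4278
P = 677.4450; D_Mac = 5.71765 yrs; D_mod = 5.53768 yrs; C = 39.78351.
Duration effect: -5.53768 × (+0.011) = -0.060914
Convexity effect: 0.5 × 39.78351 × (0.011)² = +0.0024069
ΔP/P ≈ -0.060914 + 0.0024069 = -0.058508 = -5.8508%.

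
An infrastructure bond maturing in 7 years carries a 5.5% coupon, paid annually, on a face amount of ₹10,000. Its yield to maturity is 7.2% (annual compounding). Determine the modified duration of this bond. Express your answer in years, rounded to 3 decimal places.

Periodic yield y = 0.072. First find Macaulay duration:
  t   CF        PV=CF/(1+0.072)^t    t·PV
  1       550.00       513.0597       513.0597
  2       550.00       478.6005       957.2009
  3       550.00       446.4557     1,339.3670
  4       550.00       416.4698     1,665.8793
  5       550.00       388.4980     1,942.4899
  6       550.00       362.4048     2,174.4290
  7    10,550.00     6,484.6862    45,392.8031
  Σ                  9,090.1746    53,985.2289
P = 9,090.1746; Macaulay duration = 53,985.2289 / 9,090.1746 = 5.93885 years.
Modified duration = D_Mac / (1 + y) = 5.93885 / 1.072 = 5.53998 years.

5.540 years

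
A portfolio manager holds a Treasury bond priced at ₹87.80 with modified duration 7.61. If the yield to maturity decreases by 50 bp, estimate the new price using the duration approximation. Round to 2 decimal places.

₹91.14

Duration approximation: ΔP/P ≈ -D_mod · Δy = -7.61 × (-0.005) = +0.038050.
New price ≈ 87.80 × (1 + 0.038050) = 91.14079.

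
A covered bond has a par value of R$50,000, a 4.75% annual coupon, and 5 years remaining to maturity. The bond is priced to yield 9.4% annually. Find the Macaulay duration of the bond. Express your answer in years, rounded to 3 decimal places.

Periodic yield y = 0.094. Discount each cash flow and weight by its year:
  t   CF        PV=CF/(1+0.094)^t    t·PV
  1     2,375.00     2,170.9324     2,170.9324
  2     2,375.00     1,984.3989     3,968.7977
  3     2,375.00     1,813.8929     5,441.6788
  4     2,375.00     1,658.0374     6,632.1497
  5    52,375.00    33,422.3841   167,111.9205
  Σ                 41,049.6457   185,325.4790
Price P = Σ PV = 41,049.6457.
Macaulay duration = Σ(t·PV) / P = 185,325.4790 / 41,049.6457 = 4.51467 years.

4.515 years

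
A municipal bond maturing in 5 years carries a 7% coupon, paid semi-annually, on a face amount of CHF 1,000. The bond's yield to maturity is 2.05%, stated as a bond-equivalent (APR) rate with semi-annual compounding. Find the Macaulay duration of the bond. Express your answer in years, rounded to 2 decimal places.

4.39 years

Periodic yield y = 0.01025. Discount each cash flow and weight by its period:
  t   CF        PV=CF/(1+0.01025)^t    t·PV
  1        35.00        34.6449        34.6449
  2        35.00        34.2934        68.5868
  3        35.00        33.9454       101.8363
  4        35.00        33.6010       134.4041
  5        35.00        33.2601       166.3006
  6        35.00        32.9227       197.5359
  7        35.00        32.5886       228.1204
  8        35.00        32.2580       258.0638
  9        35.00        31.9307       287.3762
  10    1,035.00       934.6559     9,346.5591
  Σ                  1,234.1007    10,823.4282
Price P = Σ PV = 1,234.1007.
Macaulay duration = Σ(t·PV) / P = 10,823.4282 / 1,234.1007 = 8.77030 half-year periods.
In years: 8.77030 / 2 = 4.38515 years.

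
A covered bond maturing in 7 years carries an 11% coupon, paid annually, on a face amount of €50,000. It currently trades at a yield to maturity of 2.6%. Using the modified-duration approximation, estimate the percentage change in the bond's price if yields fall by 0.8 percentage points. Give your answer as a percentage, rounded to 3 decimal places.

+4.359%

Periodic yield y = 0.026. Modified duration first:
  t   CF        PV=CF/(1+0.026)^t    t·PV
  1     5,500.00     5,360.6238     5,360.6238
  2     5,500.00     5,224.7795    10,449.5590
  3     5,500.00     5,092.3777    15,277.1331
  4     5,500.00     4,963.3311    19,853.3243
  5     5,500.00     4,837.5547    24,187.7733
  6     5,500.00     4,714.9656    28,289.7934
  7    55,500.00    46,372.6012   324,608.2084
  Σ                 76,566.2335   428,026.4153
P = 76,566.2335; D_Mac = 5.59028 yrs; D_mod = 5.59028/(1+0.026) = 5.44861 yrs.
ΔP/P ≈ -D_mod · Δy = -5.44861 × (-0.008) = +0.043589 = +4.3589%.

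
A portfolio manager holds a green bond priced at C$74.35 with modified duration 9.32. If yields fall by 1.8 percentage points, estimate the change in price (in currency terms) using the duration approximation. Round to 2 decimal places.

+C$12.47

Duration approximation: ΔP/P ≈ -D_mod · Δy = -9.32 × (-0.018) = +0.167760.
ΔP ≈ 74.35 × (+0.167760) = +12.472956.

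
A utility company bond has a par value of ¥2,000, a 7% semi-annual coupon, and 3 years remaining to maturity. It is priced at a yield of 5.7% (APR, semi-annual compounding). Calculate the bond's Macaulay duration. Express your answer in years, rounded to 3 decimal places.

Periodic yield y = 0.0285. Discount each cash flow and weight by its period:
  t   CF        PV=CF/(1+0.0285)^t    t·PV
  1        70.00        68.0603        68.0603
  2        70.00        66.1743       132.3486
  3        70.00        64.3406       193.0218
  4        70.00        62.5577       250.2308
  5        70.00        60.8242       304.1211
  6     2,070.00     1,748.8178    10,492.9069
  Σ                  2,070.7750    11,440.6896
Price P = Σ PV = 2,070.7750.
Macaulay duration = Σ(t·PV) / P = 11,440.6896 / 2,070.7750 = 5.52483 half-year periods.
In years: 5.52483 / 2 = 2.76242 years.

2.762 years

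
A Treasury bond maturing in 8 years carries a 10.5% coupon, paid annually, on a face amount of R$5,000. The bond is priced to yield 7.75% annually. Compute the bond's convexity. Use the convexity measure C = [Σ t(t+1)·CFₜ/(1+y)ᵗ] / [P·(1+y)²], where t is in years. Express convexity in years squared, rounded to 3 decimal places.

41.274

With y = 0.0775:
  t   CF        PV=CF/(1+0.0775)^t    t·PV        t(t+1)·PV
  1       525.00       487.2390       487.2390         974.4780
  2       525.00       452.1939       904.3879       2,713.1637
  3       525.00       419.6696     1,259.0087       5,036.0347
  4       525.00       389.4845     1,557.9380       7,789.6902
  5       525.00       361.4705     1,807.3527      10,844.1162
  6       525.00       335.4715     2,012.8290      14,089.8030
  7       525.00       311.3425     2,179.3972      17,435.1777
  8     5,525.00     3,040.8434    24,326.7470     218,940.7231
  Σ                  5,797.7149    34,534.8995     277,823.1866
P = 5,797.7149.
Convexity = Σ t(t+1)·PV / [P·(1+y)²] = 277,823.1866 / (5,797.7149 × 1.161006) = 41.27405.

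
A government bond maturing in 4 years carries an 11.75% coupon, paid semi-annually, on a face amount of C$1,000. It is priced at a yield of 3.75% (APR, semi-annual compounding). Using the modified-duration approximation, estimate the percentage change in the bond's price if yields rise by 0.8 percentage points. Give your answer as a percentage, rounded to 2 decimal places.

-2.67%

Periodic yield y = 0.01875. Modified duration first:
  t   CF        PV=CF/(1+0.01875)^t    t·PV
  1        58.75        57.6687        57.6687
  2        58.75        56.6073       113.2146
  3        58.75        55.5655       166.6964
  4        58.75        54.5428       218.1712
  5        58.75        53.5389       267.6947
  6        58.75        52.5536       315.3214
  7        58.75        51.5863       361.1042
  8     1,058.75       912.5411     7,300.3291
  Σ                  1,294.6043     8,800.2003
P = 1,294.6043; D_Mac = 6.79760 half-year periods = 3.39880 yrs; D_mod = 3.39880/(1+0.01875) = 3.33624 yrs.
ΔP/P ≈ -D_mod · Δy = -3.33624 × (+0.008) = -0.026690 = -2.6690%.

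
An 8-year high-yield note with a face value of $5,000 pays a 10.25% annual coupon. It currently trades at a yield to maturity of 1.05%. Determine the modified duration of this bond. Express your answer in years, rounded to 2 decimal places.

6.30 years

Periodic yield y = 0.0105. First find Macaulay duration:
  t   CF        PV=CF/(1+0.0105)^t    t·PV
  1       512.50       507.1747       507.1747
  2       512.50       501.9047     1,003.8093
  3       512.50       496.6894     1,490.0683
  4       512.50       491.5284     1,966.1135
  5       512.50       486.4210     2,432.1048
  6       512.50       481.3666     2,888.1997
  7       512.50       476.3648     3,334.5535
  8     5,512.50     5,070.5849    40,564.6793
  Σ                  8,512.0344    54,186.7030
P = 8,512.0344; Macaulay duration = 54,186.7030 / 8,512.0344 = 6.36589 years.
Modified duration = D_Mac / (1 + y) = 6.36589 / 1.0105 = 6.29975 years.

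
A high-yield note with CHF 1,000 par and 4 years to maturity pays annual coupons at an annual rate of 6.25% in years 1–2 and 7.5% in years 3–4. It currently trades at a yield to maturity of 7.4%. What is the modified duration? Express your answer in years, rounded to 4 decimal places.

Periodic yield y = 0.074. First find Macaulay duration:
  t   CF        PV=CF/(1+0.074)^t    t·PV
  1        62.50        58.1937        58.1937
  2        62.50        54.1840       108.3681
  3        75.00        60.5408       181.6225
  4     1,075.00       807.9628     3,231.8510
  Σ                    980.8813     3,580.0353
P = 980.8813; Macaulay duration = 3,580.0353 / 980.8813 = 3.64981 years.
Modified duration = D_Mac / (1 + y) = 3.64981 / 1.074 = 3.39834 years.

3.3983 years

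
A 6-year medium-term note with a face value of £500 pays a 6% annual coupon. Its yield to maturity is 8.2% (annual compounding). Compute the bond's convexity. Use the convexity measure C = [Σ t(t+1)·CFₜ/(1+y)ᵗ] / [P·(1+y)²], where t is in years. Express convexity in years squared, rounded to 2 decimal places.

With y = 0.082:
  t   CF        PV=CF/(1+0.082)^t    t·PV        t(t+1)·PV
  1        30.00        27.7264        27.7264          55.4529
  2        30.00        25.6252        51.2503         153.7510
  3        30.00        23.6832        71.0495         284.1978
  4        30.00        21.8883        87.5532         437.7662
  5        30.00        20.2295       101.1475         606.8847
  6       530.00       330.3028     1,981.8170      13,872.7192
  Σ                    449.4554     2,320.5439      15,410.7718
P = 449.4554.
Convexity = Σ t(t+1)·PV / [P·(1+y)²] = 15,410.7718 / (449.4554 × 1.170724) = 29.28757.

29.29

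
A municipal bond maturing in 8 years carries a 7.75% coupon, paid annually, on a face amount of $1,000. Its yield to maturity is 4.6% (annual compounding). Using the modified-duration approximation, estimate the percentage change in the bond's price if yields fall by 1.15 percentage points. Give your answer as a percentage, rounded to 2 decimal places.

+7.06%

Periodic yield y = 0.046. Modified duration first:
  t   CF        PV=CF/(1+0.046)^t    t·PV
  1        77.50        74.0918        74.0918
  2        77.50        70.8334       141.6669
  3        77.50        67.7184       203.1552
  4        77.50        64.7403       258.9614
  5        77.50        61.8932       309.4662
  6        77.50        59.1714       355.0282
  7        77.50        56.5692       395.9843
  8     1,077.50       751.9064     6,015.2515
  Σ                  1,206.9242     7,753.6054
P = 1,206.9242; D_Mac = 6.42427 yrs; D_mod = 6.42427/(1+0.046) = 6.14175 yrs.
ΔP/P ≈ -D_mod · Δy = -6.14175 × (-0.0115) = +0.070630 = +7.0630%.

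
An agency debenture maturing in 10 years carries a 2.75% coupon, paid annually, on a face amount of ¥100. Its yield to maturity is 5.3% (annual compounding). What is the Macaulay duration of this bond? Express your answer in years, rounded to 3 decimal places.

8.721 years

Periodic yield y = 0.053. Discount each cash flow and weight by its year:
  t   CF        PV=CF/(1+0.053)^t    t·PV
  1         2.75         2.6116         2.6116
  2         2.75         2.4801         4.9603
  3         2.75         2.3553         7.0659
  4         2.75         2.2368         8.9470
  5         2.75         2.1242        10.6209
  6         2.75         2.0173        12.1036
  7         2.75         1.9157        13.4101
  8         2.75         1.8193        14.5544
  9         2.75         1.7277        15.5496
  10      102.75        61.3053       613.0531
  Σ                     80.5933       702.8766
Price P = Σ PV = 80.5933.
Macaulay duration = Σ(t·PV) / P = 702.8766 / 80.5933 = 8.72128 years.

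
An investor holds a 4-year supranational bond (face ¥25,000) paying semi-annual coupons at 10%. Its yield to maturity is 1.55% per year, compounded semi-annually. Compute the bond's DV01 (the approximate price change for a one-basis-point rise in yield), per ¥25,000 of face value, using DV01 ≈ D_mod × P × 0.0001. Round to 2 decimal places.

¥11.47

Periodic yield y = 0.00775.
  t   CF        PV=CF/(1+0.00775)^t    t·PV
  1     1,250.00     1,240.3870     1,240.3870
  2     1,250.00     1,230.8479     2,461.6959
  3     1,250.00     1,221.3822     3,664.1467
  4     1,250.00     1,211.9893     4,847.9572
  5     1,250.00     1,202.6686     6,013.3431
  6     1,250.00     1,193.4196     7,160.5177
  7     1,250.00     1,184.2417     8,289.6922
  8    26,250.00    24,677.8235   197,422.5877
  Σ                 33,162.7599   231,100.3274
P = 33,162.7599; D_Mac = 6.96867 half-year periods = 3.48433 yrs; D_mod = 3.45754 yrs.
DV01 ≈ 3.45754 × 33,162.7599 × 0.0001 = 11.466154.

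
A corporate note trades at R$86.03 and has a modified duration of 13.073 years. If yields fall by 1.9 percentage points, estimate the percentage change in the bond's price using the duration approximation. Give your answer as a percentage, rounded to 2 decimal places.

+24.84%

Duration approximation: ΔP/P ≈ -D_mod · Δy = -13.073 × (-0.019) = +0.248387.
As a percentage: +24.8387%.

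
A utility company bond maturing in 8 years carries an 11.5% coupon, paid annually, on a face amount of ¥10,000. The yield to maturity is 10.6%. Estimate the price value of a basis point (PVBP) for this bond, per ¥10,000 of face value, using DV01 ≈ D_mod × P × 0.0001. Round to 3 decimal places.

¥5.389

Periodic yield y = 0.106.
  t   CF        PV=CF/(1+0.106)^t    t·PV
  1     1,150.00     1,039.7830     1,039.7830
  2     1,150.00       940.1293     1,880.2586
  3     1,150.00       850.0265     2,550.0795
  4     1,150.00       768.5592     3,074.2368
  5     1,150.00       694.8998     3,474.4992
  6     1,150.00       628.3000     3,769.8002
  7     1,150.00       568.0832     3,976.5825
  8    11,150.00     4,980.0517    39,840.4136
  Σ                 10,469.8328    59,605.6533
P = 10,469.8328; D_Mac = 5.69309 yrs; D_mod = 5.14746 yrs.
DV01 ≈ 5.14746 × 10,469.8328 × 0.0001 = 5.389300.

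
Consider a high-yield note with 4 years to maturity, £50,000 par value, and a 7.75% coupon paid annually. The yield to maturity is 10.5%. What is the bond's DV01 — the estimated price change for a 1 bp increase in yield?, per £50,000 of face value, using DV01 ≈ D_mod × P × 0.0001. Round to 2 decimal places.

£14.75

Periodic yield y = 0.105.
  t   CF        PV=CF/(1+0.105)^t    t·PV
  1     3,875.00     3,506.7873     3,506.7873
  2     3,875.00     3,173.5632     6,347.1264
  3     3,875.00     2,872.0029     8,616.0087
  4    53,875.00    36,135.8414   144,543.3655
  Σ                 45,688.1948   163,013.2879
P = 45,688.1948; D_Mac = 3.56795 yrs; D_mod = 3.22892 yrs.
DV01 ≈ 3.22892 × 45,688.1948 × 0.0001 = 14.752334.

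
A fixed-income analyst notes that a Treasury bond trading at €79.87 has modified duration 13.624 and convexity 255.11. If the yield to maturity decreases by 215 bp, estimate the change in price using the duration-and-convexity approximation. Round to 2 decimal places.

Duration effect: -D_mod·Δy = -13.624 × (-0.0215) = +0.292916
Convexity effect: ½·C·(Δy)² = 0.5 × 255.11 × (-0.0215)² = +0.05896229875
ΔP/P ≈ +0.292916 + 0.05896229875 = +0.35187829875
ΔP ≈ 79.87 × (+0.35187829875) = +28.1045197211625.

+€28.10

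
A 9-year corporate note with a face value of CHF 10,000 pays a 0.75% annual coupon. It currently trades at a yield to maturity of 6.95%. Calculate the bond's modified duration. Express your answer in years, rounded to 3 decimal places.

8.073 years

Periodic yield y = 0.0695. First find Macaulay duration:
  t   CF        PV=CF/(1+0.0695)^t    t·PV
  1        75.00        70.1262        70.1262
  2        75.00        65.5692       131.1383
  3        75.00        61.3082       183.9247
  4        75.00        57.3242       229.2969
  5        75.00        53.5991       267.9954
  6        75.00        50.1160       300.6961
  7        75.00        46.8593       328.0151
  8        75.00        43.8142       350.5137
  9    10,075.00     5,503.2337    49,529.1032
  Σ                  5,951.9501    51,390.8095
P = 5,951.9501; Macaulay duration = 51,390.8095 / 5,951.9501 = 8.63428 years.
Modified duration = D_Mac / (1 + y) = 8.63428 / 1.0695 = 8.07319 years.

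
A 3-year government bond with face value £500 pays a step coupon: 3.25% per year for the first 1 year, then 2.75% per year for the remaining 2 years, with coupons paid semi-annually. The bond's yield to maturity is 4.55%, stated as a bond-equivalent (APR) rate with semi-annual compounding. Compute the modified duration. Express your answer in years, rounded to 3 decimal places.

Periodic yield y = 0.02275. First find Macaulay duration:
  t   CF        PV=CF/(1+0.02275)^t    t·PV
  1        8.125         7.9443         7.9443
  2        8.125         7.7676        15.5351
  3        6.875         6.4263        19.2790
  4        6.875         6.2834        25.1336
  5        6.875         6.1436        30.7182
  6      506.875       442.8778     2,657.2670
  Σ                    477.4430     2,755.8772
P = 477.4430; Macaulay duration = 2,755.8772 / 477.4430 = 5.77216 half-year periods = 2.88608 years.
Modified duration = D_Mac / (1 + y) = 2.88608 / 1.02275 = 2.82188 years.

2.822 years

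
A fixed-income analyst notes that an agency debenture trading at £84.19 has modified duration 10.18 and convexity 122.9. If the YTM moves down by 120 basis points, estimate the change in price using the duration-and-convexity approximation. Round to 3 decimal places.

Duration effect: -D_mod·Δy = -10.18 × (-0.012) = +0.122160
Convexity effect: ½·C·(Δy)² = 0.5 × 122.9 × (-0.012)² = +0.0088488
ΔP/P ≈ +0.122160 + 0.0088488 = +0.1310088
ΔP ≈ 84.19 × (+0.1310088) = +11.029630872.

+£11.030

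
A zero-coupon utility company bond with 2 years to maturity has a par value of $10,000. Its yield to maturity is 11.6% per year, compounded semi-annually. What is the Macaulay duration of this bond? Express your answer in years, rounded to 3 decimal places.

2.000 years

A zero-coupon bond has a single cash flow at maturity, so its Macaulay duration equals its maturity: 2 years.
(Equivalently: 4 semi-annual periods ÷ 2 = 2 years.)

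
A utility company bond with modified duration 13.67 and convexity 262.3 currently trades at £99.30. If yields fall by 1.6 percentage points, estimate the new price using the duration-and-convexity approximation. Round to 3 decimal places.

£124.353

Duration effect: -D_mod·Δy = -13.67 × (-0.016) = +0.218720
Convexity effect: ½·C·(Δy)² = 0.5 × 262.3 × (-0.016)² = +0.0335744
ΔP/P ≈ +0.218720 + 0.0335744 = +0.2522944
New price ≈ 99.30 × (1 + 0.2522944) = 124.35283392.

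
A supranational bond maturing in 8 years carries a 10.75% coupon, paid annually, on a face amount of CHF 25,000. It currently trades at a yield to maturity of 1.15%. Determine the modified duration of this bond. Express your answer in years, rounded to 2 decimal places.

Periodic yield y = 0.0115. First find Macaulay duration:
  t   CF        PV=CF/(1+0.0115)^t    t·PV
  1     2,687.50     2,656.9451     2,656.9451
  2     2,687.50     2,626.7376     5,253.4753
  3     2,687.50     2,596.8736     7,790.6208
  4     2,687.50     2,567.3491    10,269.3963
  5     2,687.50     2,538.1602    12,690.8012
  6     2,687.50     2,509.3033    15,055.8195
  7     2,687.50     2,480.7744    17,365.4205
  8    27,687.50    25,267.1726   202,137.3807
  Σ                 43,243.3159   273,219.8595
P = 43,243.3159; Macaulay duration = 273,219.8595 / 43,243.3159 = 6.31820 years.
Modified duration = D_Mac / (1 + y) = 6.31820 / 1.0115 = 6.24637 years.

6.25 years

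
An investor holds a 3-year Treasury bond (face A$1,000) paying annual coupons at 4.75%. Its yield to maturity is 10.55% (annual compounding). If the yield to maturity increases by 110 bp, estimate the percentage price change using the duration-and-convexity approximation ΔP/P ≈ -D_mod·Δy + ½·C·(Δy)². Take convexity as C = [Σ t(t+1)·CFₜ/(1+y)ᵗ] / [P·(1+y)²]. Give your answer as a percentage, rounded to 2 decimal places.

-2.78%

With y = 0.1055:
  t   CF        PV=CF/(1+0.1055)^t    t·PV        t(t+1)·PV
  1        47.50        42.9670        42.9670          85.9340
  2        47.50        38.8666        77.7331         233.1994
  3     1,047.50       775.3143     2,325.9429       9,303.7715
  Σ                    857.1478     2,446.6430       9,622.9049
P = 857.1478; D_Mac = 2.85440 yrs; D_mod = 2.58200 yrs; C = 9.18614.
Duration effect: -2.58200 × (+0.011) = -0.028402
Convexity effect: 0.5 × 9.18614 × (0.011)² = +0.0005558
ΔP/P ≈ -0.028402 + 0.0005558 = -0.027846 = -2.7846%.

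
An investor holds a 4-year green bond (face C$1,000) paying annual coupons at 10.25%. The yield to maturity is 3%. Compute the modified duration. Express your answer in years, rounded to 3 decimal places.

3.436 years

Periodic yield y = 0.03. First find Macaulay duration:
  t   CF        PV=CF/(1+0.03)^t    t·PV
  1       102.50        99.5146        99.5146
  2       102.50        96.6161       193.2322
  3       102.50        93.8020       281.4061
  4     1,102.50       979.5570     3,918.2279
  Σ                  1,269.4896     4,492.3807
P = 1,269.4896; Macaulay duration = 4,492.3807 / 1,269.4896 = 3.53873 years.
Modified duration = D_Mac / (1 + y) = 3.53873 / 1.03 = 3.43566 years.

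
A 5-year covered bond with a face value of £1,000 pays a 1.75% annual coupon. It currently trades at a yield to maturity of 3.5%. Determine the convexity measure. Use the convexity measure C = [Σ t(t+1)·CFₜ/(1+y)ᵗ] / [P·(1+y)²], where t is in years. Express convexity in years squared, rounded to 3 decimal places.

26.685

With y = 0.035:
  t   CF        PV=CF/(1+0.035)^t    t·PV        t(t+1)·PV
  1        17.50        16.9082        16.9082          33.8164
  2        17.50        16.3364        32.6729          98.0186
  3        17.50        15.7840        47.3520         189.4080
  4        17.50        15.2502        61.0010         305.0048
  5     1,017.50       856.7077     4,283.5385      25,701.2309
  Σ                    920.9866     4,441.4725      26,327.4787
P = 920.9866.
Convexity = Σ t(t+1)·PV / [P·(1+y)²] = 26,327.4787 / (920.9866 × 1.071225) = 26.68550.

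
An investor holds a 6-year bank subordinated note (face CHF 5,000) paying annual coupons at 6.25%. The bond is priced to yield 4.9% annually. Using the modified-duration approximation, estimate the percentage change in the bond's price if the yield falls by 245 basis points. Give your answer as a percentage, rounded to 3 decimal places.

Periodic yield y = 0.049. Modified duration first:
  t   CF        PV=CF/(1+0.049)^t    t·PV
  1       312.50       297.9028       297.9028
  2       312.50       283.9874       567.9748
  3       312.50       270.7220       812.1660
  4       312.50       258.0763     1,032.3051
  5       312.50       246.0212     1,230.1061
  6     5,312.50     3,986.9980    23,921.9878
  Σ                  5,343.7076    27,862.4425
P = 5,343.7076; D_Mac = 5.21407 yrs; D_mod = 5.21407/(1+0.049) = 4.97051 yrs.
ΔP/P ≈ -D_mod · Δy = -4.97051 × (-0.0245) = +0.121778 = +12.1778%.

+12.178%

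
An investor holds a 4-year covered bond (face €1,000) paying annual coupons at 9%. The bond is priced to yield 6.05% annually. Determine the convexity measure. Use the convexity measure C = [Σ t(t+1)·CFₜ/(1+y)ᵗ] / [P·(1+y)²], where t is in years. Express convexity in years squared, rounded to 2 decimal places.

With y = 0.0605:
  t   CF        PV=CF/(1+0.0605)^t    t·PV        t(t+1)·PV
  1        90.00        84.8656        84.8656         169.7313
  2        90.00        80.0242       160.0483         480.1450
  3        90.00        75.4589       226.3767         905.5068
  4     1,090.00       861.7550     3,447.0200      17,235.0998
  Σ                  1,102.1037     3,918.3106      18,790.4829
P = 1,102.1037.
Convexity = Σ t(t+1)·PV / [P·(1+y)²] = 18,790.4829 / (1,102.1037 × 1.124660) = 15.15982.

15.16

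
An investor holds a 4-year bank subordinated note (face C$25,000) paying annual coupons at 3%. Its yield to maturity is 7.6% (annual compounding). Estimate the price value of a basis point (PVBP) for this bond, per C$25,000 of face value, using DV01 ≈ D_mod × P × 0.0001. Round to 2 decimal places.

C$7.49

Periodic yield y = 0.076.
  t   CF        PV=CF/(1+0.076)^t    t·PV
  1       750.00       697.0260       697.0260
  2       750.00       647.7937     1,295.5874
  3       750.00       602.0388     1,806.1163
  4    25,750.00    19,210.0346    76,840.1386
  Σ                 21,156.8931    80,638.8683
P = 21,156.8931; D_Mac = 3.81147 yrs; D_mod = 3.54226 yrs.
DV01 ≈ 3.54226 × 21,156.8931 × 0.0001 = 7.494319.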